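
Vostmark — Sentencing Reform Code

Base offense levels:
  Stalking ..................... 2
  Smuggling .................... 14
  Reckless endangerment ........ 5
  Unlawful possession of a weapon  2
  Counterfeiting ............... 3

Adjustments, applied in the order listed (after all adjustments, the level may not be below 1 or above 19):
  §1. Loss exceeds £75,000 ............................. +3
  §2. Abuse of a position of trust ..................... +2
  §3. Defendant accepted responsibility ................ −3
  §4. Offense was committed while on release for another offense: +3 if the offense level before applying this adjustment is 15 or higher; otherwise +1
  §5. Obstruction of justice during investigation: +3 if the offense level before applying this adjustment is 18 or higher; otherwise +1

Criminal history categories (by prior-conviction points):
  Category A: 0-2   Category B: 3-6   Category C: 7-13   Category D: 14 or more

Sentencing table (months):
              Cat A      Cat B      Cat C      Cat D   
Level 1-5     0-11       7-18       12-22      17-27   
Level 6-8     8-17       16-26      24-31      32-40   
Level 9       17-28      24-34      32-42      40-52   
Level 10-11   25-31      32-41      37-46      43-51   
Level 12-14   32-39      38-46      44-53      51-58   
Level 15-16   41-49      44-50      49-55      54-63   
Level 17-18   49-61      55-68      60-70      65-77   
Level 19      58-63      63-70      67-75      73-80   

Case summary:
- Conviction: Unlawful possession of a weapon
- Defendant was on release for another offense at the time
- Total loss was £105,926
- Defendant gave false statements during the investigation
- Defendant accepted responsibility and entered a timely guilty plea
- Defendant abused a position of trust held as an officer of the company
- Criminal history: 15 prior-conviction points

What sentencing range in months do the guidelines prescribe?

32-40 months

Base offense level for unlawful possession of a weapon: 2.
§1 applies: 2 + 3 = 5.
§2 applies: 5 + 2 = 7.
§3 applies: 7 − 3 = 4.
§4 applies (level before this adjustment is 4 < 15, so +1): 4 + 1 = 5.
§5 applies (level before this adjustment is 5 < 18, so +1): 5 + 1 = 6.
Final offense level: 6.
Criminal history: 15 prior points → Category D (14+).
Level 6 falls in the 6-8 band.
Grid: Level 6-8 × Category D = 32-40 months.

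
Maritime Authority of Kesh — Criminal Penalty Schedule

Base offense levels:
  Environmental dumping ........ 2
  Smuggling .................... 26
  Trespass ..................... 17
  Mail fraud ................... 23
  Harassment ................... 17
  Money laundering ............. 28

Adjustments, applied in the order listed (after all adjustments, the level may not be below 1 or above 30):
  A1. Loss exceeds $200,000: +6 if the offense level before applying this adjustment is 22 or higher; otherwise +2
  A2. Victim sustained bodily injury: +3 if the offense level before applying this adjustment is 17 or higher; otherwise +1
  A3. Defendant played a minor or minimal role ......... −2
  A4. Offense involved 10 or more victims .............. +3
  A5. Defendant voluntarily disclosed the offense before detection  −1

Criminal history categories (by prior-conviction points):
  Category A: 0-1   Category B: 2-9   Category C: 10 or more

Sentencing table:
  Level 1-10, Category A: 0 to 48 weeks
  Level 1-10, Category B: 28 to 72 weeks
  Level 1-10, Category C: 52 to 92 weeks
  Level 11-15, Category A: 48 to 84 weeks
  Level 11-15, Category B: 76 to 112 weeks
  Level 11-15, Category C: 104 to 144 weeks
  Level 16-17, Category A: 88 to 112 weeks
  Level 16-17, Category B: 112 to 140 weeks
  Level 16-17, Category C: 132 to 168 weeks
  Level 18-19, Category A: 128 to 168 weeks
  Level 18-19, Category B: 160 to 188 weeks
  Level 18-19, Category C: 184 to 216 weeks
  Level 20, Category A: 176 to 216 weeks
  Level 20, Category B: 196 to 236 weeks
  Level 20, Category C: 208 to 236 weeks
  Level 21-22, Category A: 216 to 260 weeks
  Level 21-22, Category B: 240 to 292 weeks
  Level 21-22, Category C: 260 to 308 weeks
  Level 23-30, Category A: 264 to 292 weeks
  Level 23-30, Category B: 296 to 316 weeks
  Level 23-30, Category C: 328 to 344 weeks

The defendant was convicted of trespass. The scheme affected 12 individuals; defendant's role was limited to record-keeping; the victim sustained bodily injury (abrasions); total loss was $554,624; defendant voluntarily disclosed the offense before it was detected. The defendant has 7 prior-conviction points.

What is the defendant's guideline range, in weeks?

240-292 weeks

Base offense level for trespass: 17.
A1 applies (level before this adjustment is 17 < 22, so +2): 17 + 2 = 19.
A2 applies (level before this adjustment is 19 ≥ 17, so +3): 19 + 3 = 22.
A3 applies: 22 − 2 = 20.
A4 applies: 20 + 3 = 23.
A5 applies: 23 − 1 = 22.
Final offense level: 22.
Criminal history: 7 prior points → Category B (2-9).
Level 22 falls in the 21-22 band.
Grid: Level 21-22 × Category B = 240-292 weeks.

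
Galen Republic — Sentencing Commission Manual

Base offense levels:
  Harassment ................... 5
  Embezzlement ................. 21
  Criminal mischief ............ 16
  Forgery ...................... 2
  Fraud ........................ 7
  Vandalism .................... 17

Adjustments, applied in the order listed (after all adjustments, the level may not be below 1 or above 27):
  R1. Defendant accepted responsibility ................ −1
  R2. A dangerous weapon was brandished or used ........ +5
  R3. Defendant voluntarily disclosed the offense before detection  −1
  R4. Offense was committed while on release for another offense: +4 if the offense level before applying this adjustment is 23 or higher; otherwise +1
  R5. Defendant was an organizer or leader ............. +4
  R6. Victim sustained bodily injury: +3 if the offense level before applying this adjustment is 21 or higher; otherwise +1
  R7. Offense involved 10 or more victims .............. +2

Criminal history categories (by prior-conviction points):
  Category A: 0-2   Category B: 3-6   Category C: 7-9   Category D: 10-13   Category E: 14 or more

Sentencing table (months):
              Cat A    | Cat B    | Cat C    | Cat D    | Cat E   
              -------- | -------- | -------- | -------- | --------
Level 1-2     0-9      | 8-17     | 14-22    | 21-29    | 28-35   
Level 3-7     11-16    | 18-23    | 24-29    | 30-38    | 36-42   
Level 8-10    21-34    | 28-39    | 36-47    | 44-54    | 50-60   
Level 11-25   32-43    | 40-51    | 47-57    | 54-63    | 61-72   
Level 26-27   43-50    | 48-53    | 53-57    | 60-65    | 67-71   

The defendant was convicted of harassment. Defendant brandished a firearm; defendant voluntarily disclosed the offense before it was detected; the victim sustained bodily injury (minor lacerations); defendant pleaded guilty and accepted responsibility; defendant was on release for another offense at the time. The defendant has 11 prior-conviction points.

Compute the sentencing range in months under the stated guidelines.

Base offense level for harassment: 5.
R1 applies: 5 − 1 = 4.
R2 applies: 4 + 5 = 9.
R3 applies: 9 − 1 = 8.
R4 applies (level before this adjustment is 8 < 23, so +1): 8 + 1 = 9.
R5 does not apply.
R6 applies (level before this adjustment is 9 < 21, so +1): 9 + 1 = 10.
Final offense level: 10.
Criminal history: 11 prior points → Category D (10-13).
Level 10 falls in the 8-10 band.
Grid: Level 8-10 × Category D = 44-54 months.

44-54 months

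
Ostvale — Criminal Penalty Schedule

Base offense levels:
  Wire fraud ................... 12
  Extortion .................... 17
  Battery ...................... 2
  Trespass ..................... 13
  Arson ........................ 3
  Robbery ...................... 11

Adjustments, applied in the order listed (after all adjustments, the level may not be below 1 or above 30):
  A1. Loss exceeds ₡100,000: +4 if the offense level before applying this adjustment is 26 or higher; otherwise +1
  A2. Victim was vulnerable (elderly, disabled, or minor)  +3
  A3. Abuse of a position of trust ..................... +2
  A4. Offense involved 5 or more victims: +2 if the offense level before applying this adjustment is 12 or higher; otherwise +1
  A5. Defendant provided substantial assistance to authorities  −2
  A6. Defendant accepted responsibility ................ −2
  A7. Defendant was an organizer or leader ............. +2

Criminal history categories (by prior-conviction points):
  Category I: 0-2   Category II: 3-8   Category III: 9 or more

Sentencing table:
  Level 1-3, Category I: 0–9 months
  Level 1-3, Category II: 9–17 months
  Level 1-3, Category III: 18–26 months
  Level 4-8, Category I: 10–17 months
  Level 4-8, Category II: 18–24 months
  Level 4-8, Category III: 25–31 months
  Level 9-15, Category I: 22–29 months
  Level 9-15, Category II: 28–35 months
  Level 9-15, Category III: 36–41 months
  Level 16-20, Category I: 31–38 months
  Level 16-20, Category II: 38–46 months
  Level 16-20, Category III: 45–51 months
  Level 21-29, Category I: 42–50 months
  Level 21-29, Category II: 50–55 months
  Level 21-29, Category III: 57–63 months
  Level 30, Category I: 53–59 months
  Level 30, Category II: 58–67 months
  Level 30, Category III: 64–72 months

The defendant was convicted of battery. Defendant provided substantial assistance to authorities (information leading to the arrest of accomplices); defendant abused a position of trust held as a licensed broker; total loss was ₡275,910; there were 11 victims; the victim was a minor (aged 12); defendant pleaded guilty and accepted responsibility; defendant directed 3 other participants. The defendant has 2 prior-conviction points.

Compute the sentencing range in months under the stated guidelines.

Base offense level for battery: 2.
A1 applies (level before this adjustment is 2 < 26, so +1): 2 + 1 = 3.
A2 applies: 3 + 3 = 6.
A3 applies: 6 + 2 = 8.
A4 applies (level before this adjustment is 8 < 12, so +1): 8 + 1 = 9.
A5 applies: 9 − 2 = 7.
A6 applies: 7 − 2 = 5.
A7 applies: 5 + 2 = 7.
Final offense level: 7.
Criminal history: 2 prior points → Category I (0-2).
Level 7 falls in the 4-8 band.
Grid: Level 4-8 × Category I = 10-17 months.

10-17 months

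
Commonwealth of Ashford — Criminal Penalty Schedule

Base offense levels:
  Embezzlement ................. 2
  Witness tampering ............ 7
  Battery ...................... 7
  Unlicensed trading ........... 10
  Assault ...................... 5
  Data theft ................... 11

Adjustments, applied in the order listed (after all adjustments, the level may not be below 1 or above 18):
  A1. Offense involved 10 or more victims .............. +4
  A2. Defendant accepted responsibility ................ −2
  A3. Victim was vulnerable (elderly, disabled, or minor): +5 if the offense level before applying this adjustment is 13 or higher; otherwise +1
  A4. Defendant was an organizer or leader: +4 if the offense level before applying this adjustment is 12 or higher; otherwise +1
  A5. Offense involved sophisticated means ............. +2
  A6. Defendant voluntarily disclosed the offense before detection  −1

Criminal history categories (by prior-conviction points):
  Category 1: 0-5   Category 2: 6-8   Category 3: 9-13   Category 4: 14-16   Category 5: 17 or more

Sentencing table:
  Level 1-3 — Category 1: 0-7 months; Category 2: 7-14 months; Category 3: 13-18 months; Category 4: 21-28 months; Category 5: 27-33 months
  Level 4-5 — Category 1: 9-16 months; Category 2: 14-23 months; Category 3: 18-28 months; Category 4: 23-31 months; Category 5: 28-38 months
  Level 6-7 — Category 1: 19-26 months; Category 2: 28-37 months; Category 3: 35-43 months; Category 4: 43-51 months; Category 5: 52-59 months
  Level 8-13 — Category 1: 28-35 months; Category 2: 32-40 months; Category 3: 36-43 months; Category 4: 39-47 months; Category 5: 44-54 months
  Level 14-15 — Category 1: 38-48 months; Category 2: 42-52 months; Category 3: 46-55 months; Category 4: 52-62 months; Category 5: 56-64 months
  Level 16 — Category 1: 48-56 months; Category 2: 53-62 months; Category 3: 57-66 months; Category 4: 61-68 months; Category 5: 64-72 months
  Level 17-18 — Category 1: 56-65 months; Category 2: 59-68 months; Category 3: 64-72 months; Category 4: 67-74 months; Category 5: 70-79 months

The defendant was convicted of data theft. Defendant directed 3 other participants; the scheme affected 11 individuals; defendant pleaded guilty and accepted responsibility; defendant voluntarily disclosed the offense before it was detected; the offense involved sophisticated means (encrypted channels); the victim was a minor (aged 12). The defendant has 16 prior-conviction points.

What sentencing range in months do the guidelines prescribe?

67-74 months

Base offense level for data theft: 11.
A1 applies: 11 + 4 = 15.
A2 applies: 15 − 2 = 13.
A3 applies (level before this adjustment is 13 ≥ 13, so +5): 13 + 5 = 18.
A4 applies (level before this adjustment is 18 ≥ 12, so +4): 18 + 4 = 22.
A5 applies: 22 + 2 = 24.
A6 applies: 24 − 1 = 23.
Level 23 exceeds the maximum of 18; capped at 18.
Final offense level: 18.
Criminal history: 16 prior points → Category 4 (14-16).
Level 18 falls in the 17-18 band.
Grid: Level 17-18 × Category 4 = 67-74 months.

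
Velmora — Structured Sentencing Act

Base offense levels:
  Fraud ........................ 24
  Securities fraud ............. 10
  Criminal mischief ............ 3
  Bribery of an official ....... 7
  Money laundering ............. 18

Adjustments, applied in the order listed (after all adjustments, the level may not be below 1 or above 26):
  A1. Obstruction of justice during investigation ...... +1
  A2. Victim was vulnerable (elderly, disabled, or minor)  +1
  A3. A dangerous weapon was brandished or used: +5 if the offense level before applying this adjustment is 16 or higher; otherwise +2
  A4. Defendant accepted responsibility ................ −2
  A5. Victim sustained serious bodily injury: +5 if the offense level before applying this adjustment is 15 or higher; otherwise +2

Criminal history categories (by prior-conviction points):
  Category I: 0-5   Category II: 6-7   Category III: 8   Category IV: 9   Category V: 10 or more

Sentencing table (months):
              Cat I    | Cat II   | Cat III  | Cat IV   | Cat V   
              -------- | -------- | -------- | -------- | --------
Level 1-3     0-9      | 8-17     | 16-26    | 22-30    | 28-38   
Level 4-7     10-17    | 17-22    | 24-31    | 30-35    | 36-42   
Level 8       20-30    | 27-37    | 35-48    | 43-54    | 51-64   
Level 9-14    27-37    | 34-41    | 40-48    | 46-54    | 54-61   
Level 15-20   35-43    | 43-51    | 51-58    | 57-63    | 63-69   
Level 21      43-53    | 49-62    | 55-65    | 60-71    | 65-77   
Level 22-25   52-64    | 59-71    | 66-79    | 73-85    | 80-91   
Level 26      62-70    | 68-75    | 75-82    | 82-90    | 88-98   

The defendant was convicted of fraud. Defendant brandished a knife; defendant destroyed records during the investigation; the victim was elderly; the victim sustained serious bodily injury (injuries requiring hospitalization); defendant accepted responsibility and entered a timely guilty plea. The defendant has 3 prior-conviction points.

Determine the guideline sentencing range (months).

Base offense level for fraud: 24.
A1 applies: 24 + 1 = 25.
A2 applies: 25 + 1 = 26.
A3 applies (level before this adjustment is 26 ≥ 16, so +5): 26 + 5 = 31.
A4 applies: 31 − 2 = 29.
A5 applies (level before this adjustment is 29 ≥ 15, so +5): 29 + 5 = 34.
Level 34 exceeds the maximum of 26; capped at 26.
Final offense level: 26.
Criminal history: 3 prior points → Category I (0-5).
Level 26 falls in the 26 band.
Grid: Level 26 × Category I = 62-70 months.

62-70 months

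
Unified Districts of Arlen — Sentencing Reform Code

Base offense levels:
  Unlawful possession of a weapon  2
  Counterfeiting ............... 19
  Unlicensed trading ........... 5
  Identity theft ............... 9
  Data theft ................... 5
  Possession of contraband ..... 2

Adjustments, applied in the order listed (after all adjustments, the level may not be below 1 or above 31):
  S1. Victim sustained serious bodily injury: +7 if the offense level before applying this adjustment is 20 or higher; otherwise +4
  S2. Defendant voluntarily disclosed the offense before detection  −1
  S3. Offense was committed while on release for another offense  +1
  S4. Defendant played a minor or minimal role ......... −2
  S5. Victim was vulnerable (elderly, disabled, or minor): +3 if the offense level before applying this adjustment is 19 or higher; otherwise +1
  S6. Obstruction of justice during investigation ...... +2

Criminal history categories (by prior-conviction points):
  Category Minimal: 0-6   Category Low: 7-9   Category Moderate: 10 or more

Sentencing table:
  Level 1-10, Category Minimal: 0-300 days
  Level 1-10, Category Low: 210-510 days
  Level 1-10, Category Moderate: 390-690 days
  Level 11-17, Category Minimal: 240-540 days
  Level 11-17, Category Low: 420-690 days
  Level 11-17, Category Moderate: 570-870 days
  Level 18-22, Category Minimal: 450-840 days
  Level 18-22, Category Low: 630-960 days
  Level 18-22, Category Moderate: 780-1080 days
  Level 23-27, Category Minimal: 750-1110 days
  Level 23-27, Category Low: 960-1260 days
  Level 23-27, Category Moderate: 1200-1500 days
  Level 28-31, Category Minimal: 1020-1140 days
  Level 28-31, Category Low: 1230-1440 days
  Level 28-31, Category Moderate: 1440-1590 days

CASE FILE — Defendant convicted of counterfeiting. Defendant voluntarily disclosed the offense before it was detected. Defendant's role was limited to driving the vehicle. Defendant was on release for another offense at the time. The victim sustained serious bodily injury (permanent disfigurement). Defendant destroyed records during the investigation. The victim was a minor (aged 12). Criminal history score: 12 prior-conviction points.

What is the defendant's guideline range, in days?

1200-1500 days

Base offense level for counterfeiting: 19.
S1 applies (level before this adjustment is 19 < 20, so +4): 19 + 4 = 23.
S2 applies: 23 − 1 = 22.
S3 applies: 22 + 1 = 23.
S4 applies: 23 − 2 = 21.
S5 applies (level before this adjustment is 21 ≥ 19, so +3): 21 + 3 = 24.
S6 applies: 24 + 2 = 26.
Final offense level: 26.
Criminal history: 12 prior points → Category Moderate (10+).
Level 26 falls in the 23-27 band.
Grid: Level 23-27 × Category Moderate = 1200-1500 days.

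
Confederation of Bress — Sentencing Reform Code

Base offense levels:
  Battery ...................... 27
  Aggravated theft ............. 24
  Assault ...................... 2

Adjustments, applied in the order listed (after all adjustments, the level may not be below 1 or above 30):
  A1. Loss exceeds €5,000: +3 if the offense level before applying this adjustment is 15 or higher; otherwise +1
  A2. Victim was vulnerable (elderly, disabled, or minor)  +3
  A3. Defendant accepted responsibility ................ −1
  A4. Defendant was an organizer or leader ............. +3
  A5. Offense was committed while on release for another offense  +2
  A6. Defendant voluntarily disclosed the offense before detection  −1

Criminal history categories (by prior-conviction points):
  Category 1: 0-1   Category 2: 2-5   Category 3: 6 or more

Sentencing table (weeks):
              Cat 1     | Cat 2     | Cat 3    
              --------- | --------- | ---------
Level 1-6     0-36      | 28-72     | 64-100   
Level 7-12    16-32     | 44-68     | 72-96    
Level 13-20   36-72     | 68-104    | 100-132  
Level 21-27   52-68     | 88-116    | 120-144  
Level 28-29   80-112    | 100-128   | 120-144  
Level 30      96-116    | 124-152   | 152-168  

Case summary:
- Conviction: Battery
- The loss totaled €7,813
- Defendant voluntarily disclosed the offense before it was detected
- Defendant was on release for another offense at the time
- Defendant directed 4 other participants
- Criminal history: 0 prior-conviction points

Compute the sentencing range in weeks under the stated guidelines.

Base offense level for battery: 27.
A1 applies (level before this adjustment is 27 ≥ 15, so +3): 27 + 3 = 30.
A2 does not apply.
A3 does not apply.
A4 applies: 30 + 3 = 33.
A5 applies: 33 + 2 = 35.
A6 applies: 35 − 1 = 34.
Level 34 exceeds the maximum of 30; capped at 30.
Final offense level: 30.
Criminal history: 0 prior points → Category 1 (0-1).
Level 30 falls in the 30 band.
Grid: Level 30 × Category 1 = 96-116 weeks.

96-116 weeks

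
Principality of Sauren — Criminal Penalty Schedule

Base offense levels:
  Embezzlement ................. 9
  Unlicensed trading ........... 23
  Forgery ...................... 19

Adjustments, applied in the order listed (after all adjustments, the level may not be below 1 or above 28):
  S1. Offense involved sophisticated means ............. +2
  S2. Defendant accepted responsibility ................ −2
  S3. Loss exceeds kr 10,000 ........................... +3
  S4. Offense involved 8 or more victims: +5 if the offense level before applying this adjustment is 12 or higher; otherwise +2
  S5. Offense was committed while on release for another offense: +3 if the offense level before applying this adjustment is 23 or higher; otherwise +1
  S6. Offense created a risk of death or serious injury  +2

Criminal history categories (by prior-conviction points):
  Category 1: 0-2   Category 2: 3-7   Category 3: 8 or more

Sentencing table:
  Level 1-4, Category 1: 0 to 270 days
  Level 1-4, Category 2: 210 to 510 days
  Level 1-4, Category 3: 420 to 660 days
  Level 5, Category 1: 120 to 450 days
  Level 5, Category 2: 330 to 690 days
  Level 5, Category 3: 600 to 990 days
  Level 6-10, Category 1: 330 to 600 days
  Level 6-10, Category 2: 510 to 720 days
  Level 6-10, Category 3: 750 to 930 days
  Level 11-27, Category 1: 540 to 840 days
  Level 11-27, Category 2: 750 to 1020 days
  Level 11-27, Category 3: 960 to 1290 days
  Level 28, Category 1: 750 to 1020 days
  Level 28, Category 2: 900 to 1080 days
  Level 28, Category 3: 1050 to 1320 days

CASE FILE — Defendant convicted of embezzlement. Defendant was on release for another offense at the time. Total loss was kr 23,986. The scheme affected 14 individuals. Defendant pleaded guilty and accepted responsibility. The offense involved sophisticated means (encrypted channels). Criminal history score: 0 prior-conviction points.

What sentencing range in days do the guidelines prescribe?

540-840 days

Base offense level for embezzlement: 9.
S1 applies: 9 + 2 = 11.
S2 applies: 11 − 2 = 9.
S3 applies: 9 + 3 = 12.
S4 applies (level before this adjustment is 12 ≥ 12, so +5): 12 + 5 = 17.
S5 applies (level before this adjustment is 17 < 23, so +1): 17 + 1 = 18.
Final offense level: 18.
Criminal history: 0 prior points → Category 1 (0-2).
Level 18 falls in the 11-27 band.
Grid: Level 11-27 × Category 1 = 540-840 days.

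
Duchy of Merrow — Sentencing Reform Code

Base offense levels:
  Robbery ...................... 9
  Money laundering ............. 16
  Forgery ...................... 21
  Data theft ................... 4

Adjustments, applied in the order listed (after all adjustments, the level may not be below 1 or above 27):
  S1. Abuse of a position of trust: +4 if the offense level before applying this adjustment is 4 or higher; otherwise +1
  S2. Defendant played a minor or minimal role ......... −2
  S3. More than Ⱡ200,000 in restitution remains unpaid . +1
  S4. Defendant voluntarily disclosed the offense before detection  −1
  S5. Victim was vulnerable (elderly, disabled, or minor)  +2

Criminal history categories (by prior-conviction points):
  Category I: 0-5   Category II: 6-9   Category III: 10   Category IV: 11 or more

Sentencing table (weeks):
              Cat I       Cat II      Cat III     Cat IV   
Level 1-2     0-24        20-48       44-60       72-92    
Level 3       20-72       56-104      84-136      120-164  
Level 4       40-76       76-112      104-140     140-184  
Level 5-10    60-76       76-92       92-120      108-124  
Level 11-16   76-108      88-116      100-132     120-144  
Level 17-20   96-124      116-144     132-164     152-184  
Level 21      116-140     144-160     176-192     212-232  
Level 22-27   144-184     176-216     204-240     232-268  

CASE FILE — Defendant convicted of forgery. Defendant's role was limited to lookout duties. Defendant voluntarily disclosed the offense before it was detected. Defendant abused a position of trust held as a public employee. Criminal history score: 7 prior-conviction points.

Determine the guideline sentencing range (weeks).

Base offense level for forgery: 21.
S1 applies (level before this adjustment is 21 ≥ 4, so +4): 21 + 4 = 25.
S2 applies: 25 − 2 = 23.
S3 does not apply.
S4 applies: 23 − 1 = 22.
Final offense level: 22.
Criminal history: 7 prior points → Category II (6-9).
Level 22 falls in the 22-27 band.
Grid: Level 22-27 × Category II = 176-216 weeks.

176-216 weeks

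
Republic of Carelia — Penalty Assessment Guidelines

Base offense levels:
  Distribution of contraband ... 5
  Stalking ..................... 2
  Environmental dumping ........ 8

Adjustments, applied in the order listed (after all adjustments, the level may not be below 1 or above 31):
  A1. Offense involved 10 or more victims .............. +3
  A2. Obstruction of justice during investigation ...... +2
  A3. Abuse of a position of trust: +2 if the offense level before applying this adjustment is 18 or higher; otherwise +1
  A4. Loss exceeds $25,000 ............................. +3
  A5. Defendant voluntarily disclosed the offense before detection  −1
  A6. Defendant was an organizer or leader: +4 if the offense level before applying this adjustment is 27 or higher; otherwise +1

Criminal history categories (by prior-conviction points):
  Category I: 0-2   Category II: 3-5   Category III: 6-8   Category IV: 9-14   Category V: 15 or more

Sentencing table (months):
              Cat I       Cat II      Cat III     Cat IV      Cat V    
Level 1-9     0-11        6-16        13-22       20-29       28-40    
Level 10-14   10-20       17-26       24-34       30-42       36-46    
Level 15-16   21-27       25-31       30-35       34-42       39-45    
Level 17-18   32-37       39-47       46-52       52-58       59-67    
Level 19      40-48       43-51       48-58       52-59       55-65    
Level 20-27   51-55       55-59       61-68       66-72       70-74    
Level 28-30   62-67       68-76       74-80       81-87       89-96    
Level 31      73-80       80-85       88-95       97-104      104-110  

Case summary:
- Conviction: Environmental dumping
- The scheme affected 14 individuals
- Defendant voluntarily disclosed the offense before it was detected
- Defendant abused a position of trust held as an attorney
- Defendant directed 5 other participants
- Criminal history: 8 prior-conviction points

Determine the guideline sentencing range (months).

Base offense level for environmental dumping: 8.
A1 applies: 8 + 3 = 11.
A3 applies (level before this adjustment is 11 < 18, so +1): 11 + 1 = 12.
A5 applies: 12 − 1 = 11.
A6 applies (level before this adjustment is 11 < 27, so +1): 11 + 1 = 12.
Final offense level: 12.
Criminal history: 8 prior points → Category III (6-8).
Level 12 falls in the 10-14 band.
Grid: Level 10-14 × Category III = 24-34 months.

24-34 months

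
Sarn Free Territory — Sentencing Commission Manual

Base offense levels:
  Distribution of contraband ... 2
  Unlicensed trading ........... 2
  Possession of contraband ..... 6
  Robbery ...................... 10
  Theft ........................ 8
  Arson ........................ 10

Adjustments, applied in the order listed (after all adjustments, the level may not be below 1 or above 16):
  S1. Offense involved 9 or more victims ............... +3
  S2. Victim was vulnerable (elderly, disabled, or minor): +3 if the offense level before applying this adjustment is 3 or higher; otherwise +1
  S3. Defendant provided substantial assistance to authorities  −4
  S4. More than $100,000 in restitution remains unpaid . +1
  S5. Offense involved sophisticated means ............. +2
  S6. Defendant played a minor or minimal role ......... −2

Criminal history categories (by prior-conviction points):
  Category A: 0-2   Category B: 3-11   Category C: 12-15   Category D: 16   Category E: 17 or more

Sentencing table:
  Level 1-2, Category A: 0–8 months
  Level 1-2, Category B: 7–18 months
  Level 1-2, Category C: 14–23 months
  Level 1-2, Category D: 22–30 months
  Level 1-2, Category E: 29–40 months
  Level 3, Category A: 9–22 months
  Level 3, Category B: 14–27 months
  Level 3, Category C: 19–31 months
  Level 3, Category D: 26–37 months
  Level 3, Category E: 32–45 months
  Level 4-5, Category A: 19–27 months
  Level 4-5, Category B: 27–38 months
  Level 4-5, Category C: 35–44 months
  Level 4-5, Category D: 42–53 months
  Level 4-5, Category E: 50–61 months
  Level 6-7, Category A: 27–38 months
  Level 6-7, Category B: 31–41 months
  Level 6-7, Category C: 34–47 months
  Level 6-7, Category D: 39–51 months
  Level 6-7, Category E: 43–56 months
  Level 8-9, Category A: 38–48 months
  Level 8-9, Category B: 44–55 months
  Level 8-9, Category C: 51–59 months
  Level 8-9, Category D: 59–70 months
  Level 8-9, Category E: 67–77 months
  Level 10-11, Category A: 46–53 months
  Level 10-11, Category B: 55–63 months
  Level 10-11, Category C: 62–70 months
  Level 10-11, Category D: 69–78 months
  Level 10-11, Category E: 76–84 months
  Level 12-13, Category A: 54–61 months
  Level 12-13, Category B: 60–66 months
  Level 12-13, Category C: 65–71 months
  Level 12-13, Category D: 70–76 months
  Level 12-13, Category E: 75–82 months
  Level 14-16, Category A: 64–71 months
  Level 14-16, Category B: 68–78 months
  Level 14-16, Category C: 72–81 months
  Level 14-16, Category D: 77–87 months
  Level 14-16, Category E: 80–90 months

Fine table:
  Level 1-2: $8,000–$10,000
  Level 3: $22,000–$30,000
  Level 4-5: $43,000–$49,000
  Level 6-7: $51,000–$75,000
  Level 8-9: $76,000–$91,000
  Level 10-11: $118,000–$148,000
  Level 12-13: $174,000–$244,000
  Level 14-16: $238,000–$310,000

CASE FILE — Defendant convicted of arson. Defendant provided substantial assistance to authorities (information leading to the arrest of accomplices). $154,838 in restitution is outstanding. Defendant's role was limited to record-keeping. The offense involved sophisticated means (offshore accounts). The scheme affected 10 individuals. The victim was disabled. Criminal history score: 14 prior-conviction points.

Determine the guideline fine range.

$174,000–$244,000

Base offense level for arson: 10.
S1 applies: 10 + 3 = 13.
S2 applies (level before this adjustment is 13 ≥ 3, so +3): 13 + 3 = 16.
S3 applies: 16 − 4 = 12.
S4 applies: 12 + 1 = 13.
S5 applies: 13 + 2 = 15.
S6 applies: 15 − 2 = 13.
Final offense level: 13.
Level 13 falls in the 12-13 band.
Fine table: Level 12-13 → $174,000–$244,000.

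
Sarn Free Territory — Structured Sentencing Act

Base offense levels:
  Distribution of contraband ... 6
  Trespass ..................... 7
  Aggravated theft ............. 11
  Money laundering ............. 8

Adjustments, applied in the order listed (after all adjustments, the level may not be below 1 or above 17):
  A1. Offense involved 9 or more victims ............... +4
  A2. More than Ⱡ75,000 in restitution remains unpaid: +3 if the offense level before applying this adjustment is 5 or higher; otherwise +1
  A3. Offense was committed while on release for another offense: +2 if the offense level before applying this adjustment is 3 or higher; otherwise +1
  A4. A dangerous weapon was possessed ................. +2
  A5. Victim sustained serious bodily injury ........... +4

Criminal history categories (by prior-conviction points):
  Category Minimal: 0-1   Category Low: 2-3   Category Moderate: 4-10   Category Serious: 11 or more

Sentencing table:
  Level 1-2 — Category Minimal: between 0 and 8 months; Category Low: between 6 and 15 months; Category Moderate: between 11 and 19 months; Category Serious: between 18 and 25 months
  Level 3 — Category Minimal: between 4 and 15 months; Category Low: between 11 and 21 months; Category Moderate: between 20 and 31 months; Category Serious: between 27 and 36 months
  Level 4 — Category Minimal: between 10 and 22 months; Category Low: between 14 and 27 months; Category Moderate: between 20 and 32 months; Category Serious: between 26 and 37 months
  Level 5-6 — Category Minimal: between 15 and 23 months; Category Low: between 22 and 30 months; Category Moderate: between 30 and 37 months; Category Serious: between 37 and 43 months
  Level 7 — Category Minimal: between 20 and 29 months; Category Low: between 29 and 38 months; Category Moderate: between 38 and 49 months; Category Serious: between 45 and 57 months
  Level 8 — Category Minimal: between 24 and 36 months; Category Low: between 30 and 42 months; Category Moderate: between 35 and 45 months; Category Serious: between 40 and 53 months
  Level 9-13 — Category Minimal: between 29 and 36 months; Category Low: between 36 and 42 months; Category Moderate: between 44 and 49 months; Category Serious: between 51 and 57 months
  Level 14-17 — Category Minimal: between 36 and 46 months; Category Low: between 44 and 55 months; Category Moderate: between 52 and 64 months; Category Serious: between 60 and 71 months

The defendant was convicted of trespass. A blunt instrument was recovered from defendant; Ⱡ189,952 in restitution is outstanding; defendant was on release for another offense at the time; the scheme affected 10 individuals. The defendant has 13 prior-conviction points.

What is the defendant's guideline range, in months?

60-71 months

Base offense level for trespass: 7.
A1 applies: 7 + 4 = 11.
A2 applies (level before this adjustment is 11 ≥ 5, so +3): 11 + 3 = 14.
A3 applies (level before this adjustment is 14 ≥ 3, so +2): 14 + 2 = 16.
A4 applies: 16 + 2 = 18.
Level 18 exceeds the maximum of 17; capped at 17.
Final offense level: 17.
Criminal history: 13 prior points → Category Serious (11+).
Level 17 falls in the 14-17 band.
Grid: Level 14-17 × Category Serious = 60-71 months.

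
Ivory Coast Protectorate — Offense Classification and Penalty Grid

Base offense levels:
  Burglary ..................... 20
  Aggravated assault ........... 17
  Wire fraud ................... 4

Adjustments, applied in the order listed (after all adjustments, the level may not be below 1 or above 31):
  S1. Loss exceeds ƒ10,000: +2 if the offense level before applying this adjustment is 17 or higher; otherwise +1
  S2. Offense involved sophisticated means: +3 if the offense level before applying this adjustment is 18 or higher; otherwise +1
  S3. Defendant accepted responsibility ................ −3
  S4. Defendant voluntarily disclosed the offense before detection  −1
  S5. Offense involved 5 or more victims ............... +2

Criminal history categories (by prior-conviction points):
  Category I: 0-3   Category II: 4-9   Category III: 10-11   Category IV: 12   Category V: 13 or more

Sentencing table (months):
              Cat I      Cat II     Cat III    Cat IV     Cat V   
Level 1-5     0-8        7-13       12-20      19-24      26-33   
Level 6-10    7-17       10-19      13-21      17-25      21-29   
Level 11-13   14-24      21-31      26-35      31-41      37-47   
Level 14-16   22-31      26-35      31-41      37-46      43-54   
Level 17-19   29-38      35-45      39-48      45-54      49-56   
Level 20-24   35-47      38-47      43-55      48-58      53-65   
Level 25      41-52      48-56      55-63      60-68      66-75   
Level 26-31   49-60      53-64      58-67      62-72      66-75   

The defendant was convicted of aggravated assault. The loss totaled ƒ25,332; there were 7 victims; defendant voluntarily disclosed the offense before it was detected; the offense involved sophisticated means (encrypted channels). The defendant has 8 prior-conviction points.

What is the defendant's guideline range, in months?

Base offense level for aggravated assault: 17.
S1 applies (level before this adjustment is 17 ≥ 17, so +2): 17 + 2 = 19.
S2 applies (level before this adjustment is 19 ≥ 18, so +3): 19 + 3 = 22.
S4 applies: 22 − 1 = 21.
S5 applies: 21 + 2 = 23.
Final offense level: 23.
Criminal history: 8 prior points → Category II (4-9).
Level 23 falls in the 20-24 band.
Grid: Level 20-24 × Category II = 38-47 months.

38-47 months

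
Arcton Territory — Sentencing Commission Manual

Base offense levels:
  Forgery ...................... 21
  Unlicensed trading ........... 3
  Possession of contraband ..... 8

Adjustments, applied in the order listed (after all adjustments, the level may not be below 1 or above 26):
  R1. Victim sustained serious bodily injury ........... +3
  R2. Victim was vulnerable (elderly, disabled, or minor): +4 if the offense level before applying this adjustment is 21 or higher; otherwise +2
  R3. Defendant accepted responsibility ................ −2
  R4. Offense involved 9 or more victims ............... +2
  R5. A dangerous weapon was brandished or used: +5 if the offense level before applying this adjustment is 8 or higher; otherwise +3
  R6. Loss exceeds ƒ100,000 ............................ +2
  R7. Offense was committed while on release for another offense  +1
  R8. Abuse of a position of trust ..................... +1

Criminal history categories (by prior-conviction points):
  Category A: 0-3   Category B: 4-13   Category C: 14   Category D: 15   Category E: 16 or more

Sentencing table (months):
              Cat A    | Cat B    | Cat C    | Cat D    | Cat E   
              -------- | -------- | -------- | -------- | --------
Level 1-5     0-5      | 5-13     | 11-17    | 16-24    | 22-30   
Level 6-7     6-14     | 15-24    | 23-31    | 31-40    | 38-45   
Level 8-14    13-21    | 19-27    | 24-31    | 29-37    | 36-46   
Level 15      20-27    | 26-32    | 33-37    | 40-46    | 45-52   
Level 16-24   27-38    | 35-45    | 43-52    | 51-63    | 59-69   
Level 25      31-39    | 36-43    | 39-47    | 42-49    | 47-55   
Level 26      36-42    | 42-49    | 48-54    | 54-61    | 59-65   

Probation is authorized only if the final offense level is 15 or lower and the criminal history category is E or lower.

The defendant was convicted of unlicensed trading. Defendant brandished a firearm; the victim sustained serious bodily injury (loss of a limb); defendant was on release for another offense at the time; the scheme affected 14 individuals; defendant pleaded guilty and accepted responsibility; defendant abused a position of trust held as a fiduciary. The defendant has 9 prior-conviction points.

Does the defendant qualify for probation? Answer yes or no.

Base offense level for unlicensed trading: 3.
R1 applies: 3 + 3 = 6.
R2 does not apply.
R3 applies: 6 − 2 = 4.
R4 applies: 4 + 2 = 6.
R5 applies (level before this adjustment is 6 < 8, so +3): 6 + 3 = 9.
R7 applies: 9 + 1 = 10.
R8 applies: 10 + 1 = 11.
Final offense level: 11.
Criminal history: 9 prior points → Category B (4-13).
Level 11 falls in the 8-14 band.
Grid: Level 8-14 × Category B = 19-27 months.
Probation check: level 11 ≤ 15 and category B ≤ E → eligible.

Yes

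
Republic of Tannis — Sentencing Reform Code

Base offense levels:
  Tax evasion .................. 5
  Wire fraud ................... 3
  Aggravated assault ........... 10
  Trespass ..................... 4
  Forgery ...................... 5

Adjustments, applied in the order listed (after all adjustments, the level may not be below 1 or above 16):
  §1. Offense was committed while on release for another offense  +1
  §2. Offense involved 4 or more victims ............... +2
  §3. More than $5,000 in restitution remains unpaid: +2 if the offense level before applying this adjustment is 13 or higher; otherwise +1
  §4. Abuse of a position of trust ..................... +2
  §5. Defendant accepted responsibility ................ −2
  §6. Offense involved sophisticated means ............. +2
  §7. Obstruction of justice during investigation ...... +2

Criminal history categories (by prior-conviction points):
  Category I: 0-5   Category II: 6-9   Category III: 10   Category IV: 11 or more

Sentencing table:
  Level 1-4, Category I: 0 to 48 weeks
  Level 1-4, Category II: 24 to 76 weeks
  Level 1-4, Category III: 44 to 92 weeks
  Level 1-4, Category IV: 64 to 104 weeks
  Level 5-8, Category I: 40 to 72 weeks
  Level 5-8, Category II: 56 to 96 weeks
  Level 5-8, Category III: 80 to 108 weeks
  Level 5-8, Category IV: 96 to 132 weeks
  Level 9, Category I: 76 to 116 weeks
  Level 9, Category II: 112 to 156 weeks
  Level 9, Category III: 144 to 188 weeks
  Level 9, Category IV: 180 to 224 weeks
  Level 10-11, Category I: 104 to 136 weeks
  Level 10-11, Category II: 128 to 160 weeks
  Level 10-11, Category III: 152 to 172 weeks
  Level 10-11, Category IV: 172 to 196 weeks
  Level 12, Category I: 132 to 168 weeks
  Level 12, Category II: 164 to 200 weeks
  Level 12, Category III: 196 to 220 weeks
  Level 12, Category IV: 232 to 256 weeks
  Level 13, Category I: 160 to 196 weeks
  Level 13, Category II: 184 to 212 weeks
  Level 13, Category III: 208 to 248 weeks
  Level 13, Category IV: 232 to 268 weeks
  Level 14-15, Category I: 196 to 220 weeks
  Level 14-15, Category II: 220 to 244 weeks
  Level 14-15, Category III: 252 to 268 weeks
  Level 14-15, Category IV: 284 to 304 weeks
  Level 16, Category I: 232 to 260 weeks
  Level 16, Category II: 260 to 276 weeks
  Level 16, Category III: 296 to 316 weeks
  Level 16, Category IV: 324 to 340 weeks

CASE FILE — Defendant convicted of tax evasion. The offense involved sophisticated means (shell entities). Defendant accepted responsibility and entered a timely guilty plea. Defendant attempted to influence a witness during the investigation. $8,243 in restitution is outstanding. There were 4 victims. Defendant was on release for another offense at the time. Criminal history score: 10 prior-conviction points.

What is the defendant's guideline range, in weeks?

Base offense level for tax evasion: 5.
§1 applies: 5 + 1 = 6.
§2 applies: 6 + 2 = 8.
§3 applies (level before this adjustment is 8 < 13, so +1): 8 + 1 = 9.
§5 applies: 9 − 2 = 7.
§6 applies: 7 + 2 = 9.
§7 applies: 9 + 2 = 11.
Final offense level: 11.
Criminal history: 10 prior points → Category III (10).
Level 11 falls in the 10-11 band.
Grid: Level 10-11 × Category III = 152-172 weeks.

152-172 weeks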